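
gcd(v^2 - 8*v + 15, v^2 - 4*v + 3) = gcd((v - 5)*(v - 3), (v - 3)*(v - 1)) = v - 3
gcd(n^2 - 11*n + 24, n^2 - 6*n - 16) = n - 8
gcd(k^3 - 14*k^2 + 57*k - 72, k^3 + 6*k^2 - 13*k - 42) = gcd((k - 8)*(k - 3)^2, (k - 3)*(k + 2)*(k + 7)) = k - 3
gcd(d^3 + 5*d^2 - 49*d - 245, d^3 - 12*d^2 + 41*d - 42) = d - 7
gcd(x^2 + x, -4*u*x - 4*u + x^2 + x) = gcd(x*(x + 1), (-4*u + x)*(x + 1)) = x + 1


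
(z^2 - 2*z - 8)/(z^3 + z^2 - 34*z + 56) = (z + 2)/(z^2 + 5*z - 14)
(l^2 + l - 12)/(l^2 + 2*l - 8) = (l - 3)/(l - 2)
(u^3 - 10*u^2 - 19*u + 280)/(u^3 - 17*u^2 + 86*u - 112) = (u + 5)/(u - 2)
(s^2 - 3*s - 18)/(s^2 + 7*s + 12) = (s - 6)/(s + 4)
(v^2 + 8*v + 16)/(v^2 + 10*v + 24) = (v + 4)/(v + 6)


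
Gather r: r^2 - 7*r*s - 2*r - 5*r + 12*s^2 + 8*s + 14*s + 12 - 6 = r^2 + r*(-7*s - 7) + 12*s^2 + 22*s + 6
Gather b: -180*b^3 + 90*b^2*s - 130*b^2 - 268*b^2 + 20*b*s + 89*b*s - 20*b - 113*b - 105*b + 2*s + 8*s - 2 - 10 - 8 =-180*b^3 + b^2*(90*s - 398) + b*(109*s - 238) + 10*s - 20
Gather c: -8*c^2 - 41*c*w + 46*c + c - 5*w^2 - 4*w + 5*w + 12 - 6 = -8*c^2 + c*(47 - 41*w) - 5*w^2 + w + 6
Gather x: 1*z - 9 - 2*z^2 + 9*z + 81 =-2*z^2 + 10*z + 72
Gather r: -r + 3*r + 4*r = 6*r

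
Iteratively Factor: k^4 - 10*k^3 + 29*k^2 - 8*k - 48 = (k - 3)*(k^3 - 7*k^2 + 8*k + 16) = (k - 3)*(k + 1)*(k^2 - 8*k + 16) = (k - 4)*(k - 3)*(k + 1)*(k - 4)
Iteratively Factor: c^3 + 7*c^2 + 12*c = (c + 4)*(c^2 + 3*c) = c*(c + 4)*(c + 3)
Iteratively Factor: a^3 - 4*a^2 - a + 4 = (a - 1)*(a^2 - 3*a - 4) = (a - 1)*(a + 1)*(a - 4)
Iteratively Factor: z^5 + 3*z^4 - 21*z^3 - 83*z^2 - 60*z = (z + 1)*(z^4 + 2*z^3 - 23*z^2 - 60*z) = z*(z + 1)*(z^3 + 2*z^2 - 23*z - 60) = z*(z - 5)*(z + 1)*(z^2 + 7*z + 12) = z*(z - 5)*(z + 1)*(z + 3)*(z + 4)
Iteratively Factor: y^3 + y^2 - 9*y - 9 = (y - 3)*(y^2 + 4*y + 3) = (y - 3)*(y + 3)*(y + 1)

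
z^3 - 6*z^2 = z^2*(z - 6)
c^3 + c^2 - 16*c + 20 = (c - 2)^2*(c + 5)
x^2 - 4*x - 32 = (x - 8)*(x + 4)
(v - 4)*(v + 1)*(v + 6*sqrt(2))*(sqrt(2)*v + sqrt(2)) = sqrt(2)*v^4 - 2*sqrt(2)*v^3 + 12*v^3 - 24*v^2 - 7*sqrt(2)*v^2 - 84*v - 4*sqrt(2)*v - 48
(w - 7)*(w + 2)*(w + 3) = w^3 - 2*w^2 - 29*w - 42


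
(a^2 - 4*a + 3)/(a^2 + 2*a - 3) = (a - 3)/(a + 3)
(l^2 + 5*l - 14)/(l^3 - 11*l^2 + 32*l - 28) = (l + 7)/(l^2 - 9*l + 14)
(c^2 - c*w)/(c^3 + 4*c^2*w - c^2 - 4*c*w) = (c - w)/(c^2 + 4*c*w - c - 4*w)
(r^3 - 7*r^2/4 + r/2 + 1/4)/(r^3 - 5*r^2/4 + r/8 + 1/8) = 2*(r - 1)/(2*r - 1)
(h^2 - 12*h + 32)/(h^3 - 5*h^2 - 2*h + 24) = (h - 8)/(h^2 - h - 6)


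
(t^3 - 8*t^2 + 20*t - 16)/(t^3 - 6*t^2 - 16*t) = (-t^3 + 8*t^2 - 20*t + 16)/(t*(-t^2 + 6*t + 16))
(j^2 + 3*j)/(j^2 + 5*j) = (j + 3)/(j + 5)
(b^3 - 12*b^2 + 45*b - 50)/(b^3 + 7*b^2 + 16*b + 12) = (b^3 - 12*b^2 + 45*b - 50)/(b^3 + 7*b^2 + 16*b + 12)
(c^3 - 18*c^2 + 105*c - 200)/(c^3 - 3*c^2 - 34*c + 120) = (c^2 - 13*c + 40)/(c^2 + 2*c - 24)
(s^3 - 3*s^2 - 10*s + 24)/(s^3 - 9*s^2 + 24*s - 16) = (s^2 + s - 6)/(s^2 - 5*s + 4)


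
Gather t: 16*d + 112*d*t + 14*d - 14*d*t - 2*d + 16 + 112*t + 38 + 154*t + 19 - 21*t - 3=28*d + t*(98*d + 245) + 70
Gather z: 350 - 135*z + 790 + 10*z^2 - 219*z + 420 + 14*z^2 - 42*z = 24*z^2 - 396*z + 1560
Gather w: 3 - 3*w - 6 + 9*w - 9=6*w - 12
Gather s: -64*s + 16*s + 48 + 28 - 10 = 66 - 48*s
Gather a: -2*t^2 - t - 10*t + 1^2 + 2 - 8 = -2*t^2 - 11*t - 5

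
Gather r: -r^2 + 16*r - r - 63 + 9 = -r^2 + 15*r - 54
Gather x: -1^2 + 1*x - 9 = x - 10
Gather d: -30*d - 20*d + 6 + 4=10 - 50*d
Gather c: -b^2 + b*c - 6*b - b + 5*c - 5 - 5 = -b^2 - 7*b + c*(b + 5) - 10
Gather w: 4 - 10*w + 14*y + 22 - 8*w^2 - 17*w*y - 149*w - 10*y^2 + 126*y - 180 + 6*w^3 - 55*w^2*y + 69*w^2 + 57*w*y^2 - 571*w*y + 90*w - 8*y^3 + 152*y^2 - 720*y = 6*w^3 + w^2*(61 - 55*y) + w*(57*y^2 - 588*y - 69) - 8*y^3 + 142*y^2 - 580*y - 154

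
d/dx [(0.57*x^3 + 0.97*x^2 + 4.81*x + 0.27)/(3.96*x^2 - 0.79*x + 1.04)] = (2.2572*x^4 - 0.9006*x^3 - 18.0355*x^2 - 0.1208*x + 5.2157)/(15.6816*x^4 - 6.2568*x^3 + 8.8609*x^2 - 1.6432*x + 1.0816)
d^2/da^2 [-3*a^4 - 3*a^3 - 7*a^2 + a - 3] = -36*a^2 - 18*a - 14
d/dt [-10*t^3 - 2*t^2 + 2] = 2*t*(-15*t - 2)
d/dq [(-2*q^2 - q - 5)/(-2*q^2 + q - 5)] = 2*(5 - 2*q^2)/(4*q^4 - 4*q^3 + 21*q^2 - 10*q + 25)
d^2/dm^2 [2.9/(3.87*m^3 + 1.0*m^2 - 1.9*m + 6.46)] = (-(67.338*m + 5.8)*(3.87*m^3 + 1.0*m^2 - 1.9*m + 6.46) + 2.9*(11.61*m^2 + 2.0*m - 1.9)*(23.22*m^2 + 4.0*m - 3.8))/(3.87*m^3 + 1.0*m^2 - 1.9*m + 6.46)^3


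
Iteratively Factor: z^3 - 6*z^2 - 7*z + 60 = (z - 4)*(z^2 - 2*z - 15) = (z - 4)*(z + 3)*(z - 5)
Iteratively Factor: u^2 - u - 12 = (u + 3)*(u - 4)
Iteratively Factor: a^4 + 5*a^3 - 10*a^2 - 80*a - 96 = (a + 2)*(a^3 + 3*a^2 - 16*a - 48) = (a + 2)*(a + 3)*(a^2 - 16) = (a - 4)*(a + 2)*(a + 3)*(a + 4)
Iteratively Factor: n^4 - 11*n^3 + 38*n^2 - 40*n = (n - 4)*(n^3 - 7*n^2 + 10*n) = (n - 4)*(n - 2)*(n^2 - 5*n) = (n - 5)*(n - 4)*(n - 2)*(n)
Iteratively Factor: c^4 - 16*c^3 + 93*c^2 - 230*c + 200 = (c - 5)*(c^3 - 11*c^2 + 38*c - 40) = (c - 5)^2*(c^2 - 6*c + 8) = (c - 5)^2*(c - 2)*(c - 4)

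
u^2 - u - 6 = (u - 3)*(u + 2)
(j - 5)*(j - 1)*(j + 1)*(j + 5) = j^4 - 26*j^2 + 25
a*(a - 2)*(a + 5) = a^3 + 3*a^2 - 10*a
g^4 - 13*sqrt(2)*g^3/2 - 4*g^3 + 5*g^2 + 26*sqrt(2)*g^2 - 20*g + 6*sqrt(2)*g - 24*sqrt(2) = (g - 4)*(g - 6*sqrt(2))*(g - sqrt(2))*(g + sqrt(2)/2)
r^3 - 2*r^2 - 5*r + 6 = (r - 3)*(r - 1)*(r + 2)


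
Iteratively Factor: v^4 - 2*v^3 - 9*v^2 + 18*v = (v + 3)*(v^3 - 5*v^2 + 6*v) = (v - 3)*(v + 3)*(v^2 - 2*v) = v*(v - 3)*(v + 3)*(v - 2)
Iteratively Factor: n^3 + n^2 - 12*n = (n)*(n^2 + n - 12) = n*(n + 4)*(n - 3)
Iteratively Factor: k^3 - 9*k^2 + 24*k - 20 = (k - 2)*(k^2 - 7*k + 10) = (k - 2)^2*(k - 5)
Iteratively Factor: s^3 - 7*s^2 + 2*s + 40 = (s - 5)*(s^2 - 2*s - 8) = (s - 5)*(s - 4)*(s + 2)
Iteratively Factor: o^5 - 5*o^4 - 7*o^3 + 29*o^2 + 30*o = (o + 2)*(o^4 - 7*o^3 + 7*o^2 + 15*o) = o*(o + 2)*(o^3 - 7*o^2 + 7*o + 15) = o*(o + 1)*(o + 2)*(o^2 - 8*o + 15) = o*(o - 5)*(o + 1)*(o + 2)*(o - 3)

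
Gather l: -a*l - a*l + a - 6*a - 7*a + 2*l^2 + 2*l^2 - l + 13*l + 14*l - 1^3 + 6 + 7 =-12*a + 4*l^2 + l*(26 - 2*a) + 12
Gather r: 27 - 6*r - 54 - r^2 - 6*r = -r^2 - 12*r - 27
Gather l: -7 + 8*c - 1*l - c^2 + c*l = -c^2 + 8*c + l*(c - 1) - 7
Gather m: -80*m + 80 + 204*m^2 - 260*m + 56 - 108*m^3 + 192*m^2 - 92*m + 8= -108*m^3 + 396*m^2 - 432*m + 144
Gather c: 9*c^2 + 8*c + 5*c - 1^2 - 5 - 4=9*c^2 + 13*c - 10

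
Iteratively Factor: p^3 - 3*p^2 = (p)*(p^2 - 3*p) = p*(p - 3)*(p)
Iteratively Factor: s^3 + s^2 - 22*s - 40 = (s + 4)*(s^2 - 3*s - 10) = (s + 2)*(s + 4)*(s - 5)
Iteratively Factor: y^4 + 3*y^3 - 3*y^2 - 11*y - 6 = (y + 1)*(y^3 + 2*y^2 - 5*y - 6) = (y - 2)*(y + 1)*(y^2 + 4*y + 3) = (y - 2)*(y + 1)^2*(y + 3)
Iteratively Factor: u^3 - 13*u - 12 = (u - 4)*(u^2 + 4*u + 3) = (u - 4)*(u + 3)*(u + 1)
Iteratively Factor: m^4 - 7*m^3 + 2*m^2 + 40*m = (m - 5)*(m^3 - 2*m^2 - 8*m) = (m - 5)*(m + 2)*(m^2 - 4*m) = (m - 5)*(m - 4)*(m + 2)*(m)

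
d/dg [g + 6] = 1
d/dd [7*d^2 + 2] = 14*d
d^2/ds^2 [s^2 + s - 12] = 2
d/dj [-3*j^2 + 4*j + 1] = 4 - 6*j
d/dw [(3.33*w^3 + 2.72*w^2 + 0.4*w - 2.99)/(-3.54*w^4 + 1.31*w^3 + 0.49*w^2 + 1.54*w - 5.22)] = (11.7882*w^6 + 19.2576*w^5 + 2.3165*w^4 - 33.13*w^3 - 36.4043*w^2 - 25.4666*w + 2.5166)/(12.5316*w^8 - 9.2748*w^7 - 1.7531*w^6 - 9.6194*w^5 + 41.2325*w^4 - 12.1672*w^3 - 2.744*w^2 - 16.0776*w + 27.2484)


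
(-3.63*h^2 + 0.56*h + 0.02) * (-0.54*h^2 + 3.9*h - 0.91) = 1.9602*h^4 - 14.4594*h^3 + 5.4765*h^2 - 0.4316*h - 0.0182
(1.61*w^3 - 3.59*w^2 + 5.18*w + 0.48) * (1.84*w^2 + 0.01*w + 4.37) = 2.9624*w^5 - 6.5895*w^4 + 16.531*w^3 - 14.7533*w^2 + 22.6414*w + 2.0976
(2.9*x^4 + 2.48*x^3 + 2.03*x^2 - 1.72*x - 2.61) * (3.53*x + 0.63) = 10.237*x^5 + 10.5814*x^4 + 8.7283*x^3 - 4.7927*x^2 - 10.2969*x - 1.6443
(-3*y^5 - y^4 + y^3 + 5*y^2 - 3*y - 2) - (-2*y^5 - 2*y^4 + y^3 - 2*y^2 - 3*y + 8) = -y^5 + y^4 + 7*y^2 - 10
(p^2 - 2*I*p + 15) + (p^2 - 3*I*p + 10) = 2*p^2 - 5*I*p + 25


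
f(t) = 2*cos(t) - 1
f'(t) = -2*sin(t)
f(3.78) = -2.61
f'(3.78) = 1.19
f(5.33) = 0.16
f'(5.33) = 1.63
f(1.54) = -0.94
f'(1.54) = -2.00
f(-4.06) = -2.21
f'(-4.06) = -1.59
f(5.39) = 0.25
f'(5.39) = 1.56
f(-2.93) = -2.96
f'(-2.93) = 0.42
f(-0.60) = 0.65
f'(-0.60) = 1.13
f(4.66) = -1.10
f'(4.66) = 2.00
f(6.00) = 0.92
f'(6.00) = 0.56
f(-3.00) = -2.98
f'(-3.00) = 0.28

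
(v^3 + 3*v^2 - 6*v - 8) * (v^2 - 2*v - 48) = v^5 + v^4 - 60*v^3 - 140*v^2 + 304*v + 384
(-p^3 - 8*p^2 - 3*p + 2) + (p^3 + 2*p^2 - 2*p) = -6*p^2 - 5*p + 2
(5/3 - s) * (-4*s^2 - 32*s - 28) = 4*s^3 + 76*s^2/3 - 76*s/3 - 140/3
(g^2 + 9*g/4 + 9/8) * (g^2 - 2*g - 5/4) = g^4 + g^3/4 - 37*g^2/8 - 81*g/16 - 45/32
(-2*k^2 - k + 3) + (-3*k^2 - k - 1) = -5*k^2 - 2*k + 2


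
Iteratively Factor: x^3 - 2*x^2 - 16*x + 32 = (x - 2)*(x^2 - 16) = (x - 4)*(x - 2)*(x + 4)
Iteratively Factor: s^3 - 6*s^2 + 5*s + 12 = (s - 4)*(s^2 - 2*s - 3) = (s - 4)*(s - 3)*(s + 1)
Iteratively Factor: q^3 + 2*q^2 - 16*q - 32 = (q + 4)*(q^2 - 2*q - 8) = (q - 4)*(q + 4)*(q + 2)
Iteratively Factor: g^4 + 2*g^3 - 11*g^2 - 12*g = (g - 3)*(g^3 + 5*g^2 + 4*g) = (g - 3)*(g + 4)*(g^2 + g) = (g - 3)*(g + 1)*(g + 4)*(g)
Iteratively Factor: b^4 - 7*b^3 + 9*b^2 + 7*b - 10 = (b - 5)*(b^3 - 2*b^2 - b + 2) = (b - 5)*(b - 2)*(b^2 - 1) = (b - 5)*(b - 2)*(b + 1)*(b - 1)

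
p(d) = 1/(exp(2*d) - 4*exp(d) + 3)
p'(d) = (-2*exp(2*d) + 4*exp(d))/(exp(2*d) - 4*exp(d) + 3)^2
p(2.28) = 0.02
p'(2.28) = -0.04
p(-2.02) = 0.40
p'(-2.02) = 0.08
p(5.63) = 0.00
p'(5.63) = -0.00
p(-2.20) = 0.39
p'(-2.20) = 0.06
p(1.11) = 14.31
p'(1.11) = -1284.83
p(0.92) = -1.35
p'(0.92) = -4.66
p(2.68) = 0.01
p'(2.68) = -0.01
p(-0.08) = 6.26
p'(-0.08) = 77.98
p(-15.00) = 0.33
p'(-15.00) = 0.00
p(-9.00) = 0.33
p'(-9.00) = 0.00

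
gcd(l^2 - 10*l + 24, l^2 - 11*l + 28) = l - 4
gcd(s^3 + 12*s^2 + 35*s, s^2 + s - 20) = s + 5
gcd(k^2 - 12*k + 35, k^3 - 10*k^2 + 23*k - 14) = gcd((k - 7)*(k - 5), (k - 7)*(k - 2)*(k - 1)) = k - 7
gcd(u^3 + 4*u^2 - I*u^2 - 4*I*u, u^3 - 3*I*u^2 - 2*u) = u^2 - I*u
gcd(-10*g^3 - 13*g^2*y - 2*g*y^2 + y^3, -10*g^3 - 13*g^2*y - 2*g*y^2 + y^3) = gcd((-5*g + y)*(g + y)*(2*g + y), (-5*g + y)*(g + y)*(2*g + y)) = -10*g^3 - 13*g^2*y - 2*g*y^2 + y^3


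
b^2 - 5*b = b*(b - 5)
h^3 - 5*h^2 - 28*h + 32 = (h - 8)*(h - 1)*(h + 4)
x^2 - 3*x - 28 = (x - 7)*(x + 4)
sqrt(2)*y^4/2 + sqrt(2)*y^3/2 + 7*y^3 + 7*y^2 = y^2*(y + 7*sqrt(2))*(sqrt(2)*y/2 + sqrt(2)/2)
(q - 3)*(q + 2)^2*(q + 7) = q^4 + 8*q^3 - q^2 - 68*q - 84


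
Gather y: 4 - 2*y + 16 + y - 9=11 - y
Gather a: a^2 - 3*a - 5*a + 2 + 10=a^2 - 8*a + 12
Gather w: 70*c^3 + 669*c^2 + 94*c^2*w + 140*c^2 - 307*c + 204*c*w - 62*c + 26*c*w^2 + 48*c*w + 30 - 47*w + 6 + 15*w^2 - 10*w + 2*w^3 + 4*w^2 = 70*c^3 + 809*c^2 - 369*c + 2*w^3 + w^2*(26*c + 19) + w*(94*c^2 + 252*c - 57) + 36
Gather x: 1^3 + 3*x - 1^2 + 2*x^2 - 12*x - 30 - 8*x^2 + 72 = -6*x^2 - 9*x + 42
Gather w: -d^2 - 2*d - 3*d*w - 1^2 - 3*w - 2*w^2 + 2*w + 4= -d^2 - 2*d - 2*w^2 + w*(-3*d - 1) + 3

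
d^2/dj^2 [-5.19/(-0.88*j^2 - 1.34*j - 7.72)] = (-8.038272*j^2 - 12.240096*j + 5.19*(1.76*j + 1.34)*(3.52*j + 2.68) - 70.517568)/(0.88*j^2 + 1.34*j + 7.72)^3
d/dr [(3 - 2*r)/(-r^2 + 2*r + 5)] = 2*(-r^2 + 3*r - 8)/(r^4 - 4*r^3 - 6*r^2 + 20*r + 25)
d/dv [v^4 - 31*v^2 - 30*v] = 4*v^3 - 62*v - 30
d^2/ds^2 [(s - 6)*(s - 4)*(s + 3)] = 6*s - 14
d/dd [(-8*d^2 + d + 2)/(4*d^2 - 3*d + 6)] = 4*(5*d^2 - 28*d + 3)/(16*d^4 - 24*d^3 + 57*d^2 - 36*d + 36)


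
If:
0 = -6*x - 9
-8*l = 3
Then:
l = -3/8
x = -3/2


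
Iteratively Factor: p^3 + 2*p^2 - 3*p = (p + 3)*(p^2 - p) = (p - 1)*(p + 3)*(p)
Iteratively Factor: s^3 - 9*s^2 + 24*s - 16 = (s - 4)*(s^2 - 5*s + 4) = (s - 4)*(s - 1)*(s - 4)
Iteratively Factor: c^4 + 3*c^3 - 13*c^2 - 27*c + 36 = (c + 4)*(c^3 - c^2 - 9*c + 9) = (c + 3)*(c + 4)*(c^2 - 4*c + 3) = (c - 1)*(c + 3)*(c + 4)*(c - 3)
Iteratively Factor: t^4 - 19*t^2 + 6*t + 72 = (t - 3)*(t^3 + 3*t^2 - 10*t - 24) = (t - 3)^2*(t^2 + 6*t + 8) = (t - 3)^2*(t + 2)*(t + 4)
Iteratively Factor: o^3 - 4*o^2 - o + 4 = (o - 1)*(o^2 - 3*o - 4) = (o - 4)*(o - 1)*(o + 1)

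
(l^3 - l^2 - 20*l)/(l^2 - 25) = l*(l + 4)/(l + 5)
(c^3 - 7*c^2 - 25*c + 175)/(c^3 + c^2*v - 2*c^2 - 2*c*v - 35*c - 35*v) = (c - 5)/(c + v)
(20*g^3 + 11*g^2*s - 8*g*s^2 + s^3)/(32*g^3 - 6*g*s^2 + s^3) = (-5*g^2 - 4*g*s + s^2)/(-8*g^2 - 2*g*s + s^2)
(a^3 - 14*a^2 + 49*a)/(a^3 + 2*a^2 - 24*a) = (a^2 - 14*a + 49)/(a^2 + 2*a - 24)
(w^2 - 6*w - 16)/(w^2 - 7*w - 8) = (w + 2)/(w + 1)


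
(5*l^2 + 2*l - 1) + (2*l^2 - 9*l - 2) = 7*l^2 - 7*l - 3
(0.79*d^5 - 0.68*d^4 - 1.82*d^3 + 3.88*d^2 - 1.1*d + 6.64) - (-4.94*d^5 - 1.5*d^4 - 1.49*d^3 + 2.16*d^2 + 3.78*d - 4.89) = 5.73*d^5 + 0.82*d^4 - 0.33*d^3 + 1.72*d^2 - 4.88*d + 11.53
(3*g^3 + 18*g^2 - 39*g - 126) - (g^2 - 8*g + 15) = 3*g^3 + 17*g^2 - 31*g - 141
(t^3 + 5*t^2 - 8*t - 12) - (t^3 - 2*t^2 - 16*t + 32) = 7*t^2 + 8*t - 44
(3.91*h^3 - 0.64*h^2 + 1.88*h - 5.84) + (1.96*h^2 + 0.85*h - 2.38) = 3.91*h^3 + 1.32*h^2 + 2.73*h - 8.22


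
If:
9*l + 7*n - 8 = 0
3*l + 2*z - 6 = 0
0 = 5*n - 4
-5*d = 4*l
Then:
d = -16/75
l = 4/15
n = 4/5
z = 13/5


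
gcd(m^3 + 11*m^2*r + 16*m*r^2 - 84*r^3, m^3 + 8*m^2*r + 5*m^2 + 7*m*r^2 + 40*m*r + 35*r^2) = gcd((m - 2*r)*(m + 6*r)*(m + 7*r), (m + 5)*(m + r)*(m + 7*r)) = m + 7*r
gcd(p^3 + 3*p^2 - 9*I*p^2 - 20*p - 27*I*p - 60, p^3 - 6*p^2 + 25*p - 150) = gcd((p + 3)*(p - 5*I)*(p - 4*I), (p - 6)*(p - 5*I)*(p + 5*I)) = p - 5*I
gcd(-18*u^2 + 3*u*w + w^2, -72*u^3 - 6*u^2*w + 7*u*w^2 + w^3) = 18*u^2 - 3*u*w - w^2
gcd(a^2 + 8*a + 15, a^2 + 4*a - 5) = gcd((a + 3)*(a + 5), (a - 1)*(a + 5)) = a + 5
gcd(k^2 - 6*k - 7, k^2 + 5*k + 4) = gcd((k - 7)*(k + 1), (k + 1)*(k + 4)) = k + 1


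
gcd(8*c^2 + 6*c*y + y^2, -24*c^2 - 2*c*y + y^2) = 4*c + y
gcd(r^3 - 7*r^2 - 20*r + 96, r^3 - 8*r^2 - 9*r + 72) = r^2 - 11*r + 24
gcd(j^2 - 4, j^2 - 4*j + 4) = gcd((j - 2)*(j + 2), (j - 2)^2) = j - 2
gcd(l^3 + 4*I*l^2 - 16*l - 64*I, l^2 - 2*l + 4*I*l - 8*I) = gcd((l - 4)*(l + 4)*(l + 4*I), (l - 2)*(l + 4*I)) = l + 4*I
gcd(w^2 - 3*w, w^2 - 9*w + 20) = 1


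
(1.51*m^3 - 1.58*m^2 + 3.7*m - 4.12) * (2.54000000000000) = 3.8354*m^3 - 4.0132*m^2 + 9.398*m - 10.4648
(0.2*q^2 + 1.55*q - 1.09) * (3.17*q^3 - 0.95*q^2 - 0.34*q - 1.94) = 0.634*q^5 + 4.7235*q^4 - 4.9958*q^3 + 0.1205*q^2 - 2.6364*q + 2.1146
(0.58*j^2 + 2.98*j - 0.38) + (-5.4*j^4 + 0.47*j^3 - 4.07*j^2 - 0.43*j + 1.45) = -5.4*j^4 + 0.47*j^3 - 3.49*j^2 + 2.55*j + 1.07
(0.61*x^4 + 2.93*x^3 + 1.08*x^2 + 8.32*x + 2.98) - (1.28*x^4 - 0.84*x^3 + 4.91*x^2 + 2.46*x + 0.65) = -0.67*x^4 + 3.77*x^3 - 3.83*x^2 + 5.86*x + 2.33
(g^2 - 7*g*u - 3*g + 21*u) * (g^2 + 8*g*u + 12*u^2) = g^4 + g^3*u - 3*g^3 - 44*g^2*u^2 - 3*g^2*u - 84*g*u^3 + 132*g*u^2 + 252*u^3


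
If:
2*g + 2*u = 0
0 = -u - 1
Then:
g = 1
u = -1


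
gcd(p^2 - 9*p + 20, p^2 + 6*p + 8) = 1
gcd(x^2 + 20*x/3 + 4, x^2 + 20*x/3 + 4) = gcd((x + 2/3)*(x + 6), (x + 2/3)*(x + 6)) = x^2 + 20*x/3 + 4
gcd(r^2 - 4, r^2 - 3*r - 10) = r + 2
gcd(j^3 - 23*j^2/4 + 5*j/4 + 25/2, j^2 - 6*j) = 1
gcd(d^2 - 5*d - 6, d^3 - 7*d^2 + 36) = d - 6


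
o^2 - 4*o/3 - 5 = (o - 3)*(o + 5/3)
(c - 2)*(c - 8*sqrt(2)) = c^2 - 8*sqrt(2)*c - 2*c + 16*sqrt(2)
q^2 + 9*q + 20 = (q + 4)*(q + 5)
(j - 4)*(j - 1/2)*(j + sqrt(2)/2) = j^3 - 9*j^2/2 + sqrt(2)*j^2/2 - 9*sqrt(2)*j/4 + 2*j + sqrt(2)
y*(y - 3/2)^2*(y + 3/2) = y^4 - 3*y^3/2 - 9*y^2/4 + 27*y/8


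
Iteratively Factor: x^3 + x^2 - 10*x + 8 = (x + 4)*(x^2 - 3*x + 2) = (x - 1)*(x + 4)*(x - 2)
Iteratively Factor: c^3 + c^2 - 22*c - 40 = (c - 5)*(c^2 + 6*c + 8) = (c - 5)*(c + 4)*(c + 2)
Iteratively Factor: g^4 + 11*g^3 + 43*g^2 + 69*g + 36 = (g + 4)*(g^3 + 7*g^2 + 15*g + 9) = (g + 1)*(g + 4)*(g^2 + 6*g + 9) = (g + 1)*(g + 3)*(g + 4)*(g + 3)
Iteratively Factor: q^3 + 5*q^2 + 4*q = (q + 4)*(q^2 + q) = (q + 1)*(q + 4)*(q)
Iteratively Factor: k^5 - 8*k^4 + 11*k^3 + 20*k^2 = (k)*(k^4 - 8*k^3 + 11*k^2 + 20*k) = k*(k - 5)*(k^3 - 3*k^2 - 4*k) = k*(k - 5)*(k - 4)*(k^2 + k) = k^2*(k - 5)*(k - 4)*(k + 1)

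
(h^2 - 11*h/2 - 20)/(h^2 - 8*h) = (h + 5/2)/h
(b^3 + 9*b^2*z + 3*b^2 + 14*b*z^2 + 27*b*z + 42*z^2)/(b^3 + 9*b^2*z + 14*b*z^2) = (b + 3)/b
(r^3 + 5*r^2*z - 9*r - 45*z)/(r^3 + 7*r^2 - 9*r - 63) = (r + 5*z)/(r + 7)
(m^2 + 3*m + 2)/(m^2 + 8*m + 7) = (m + 2)/(m + 7)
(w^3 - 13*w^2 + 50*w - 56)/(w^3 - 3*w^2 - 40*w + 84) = (w - 4)/(w + 6)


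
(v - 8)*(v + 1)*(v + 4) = v^3 - 3*v^2 - 36*v - 32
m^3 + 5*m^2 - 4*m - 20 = (m - 2)*(m + 2)*(m + 5)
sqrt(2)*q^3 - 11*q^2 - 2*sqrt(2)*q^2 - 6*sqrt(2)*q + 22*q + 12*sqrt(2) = (q - 2)*(q - 6*sqrt(2))*(sqrt(2)*q + 1)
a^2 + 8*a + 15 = (a + 3)*(a + 5)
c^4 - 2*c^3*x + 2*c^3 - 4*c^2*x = c^2*(c + 2)*(c - 2*x)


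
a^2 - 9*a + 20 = (a - 5)*(a - 4)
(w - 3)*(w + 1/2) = w^2 - 5*w/2 - 3/2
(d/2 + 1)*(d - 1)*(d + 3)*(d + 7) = d^4/2 + 11*d^3/2 + 29*d^2/2 + d/2 - 21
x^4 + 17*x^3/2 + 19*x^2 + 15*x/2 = x*(x + 1/2)*(x + 3)*(x + 5)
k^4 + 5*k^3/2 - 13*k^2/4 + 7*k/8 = k*(k - 1/2)^2*(k + 7/2)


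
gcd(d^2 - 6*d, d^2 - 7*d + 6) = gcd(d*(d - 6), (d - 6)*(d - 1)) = d - 6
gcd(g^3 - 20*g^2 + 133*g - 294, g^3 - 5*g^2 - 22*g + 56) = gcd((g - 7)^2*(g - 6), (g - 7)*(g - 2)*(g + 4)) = g - 7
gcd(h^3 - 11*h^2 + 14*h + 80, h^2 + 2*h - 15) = 1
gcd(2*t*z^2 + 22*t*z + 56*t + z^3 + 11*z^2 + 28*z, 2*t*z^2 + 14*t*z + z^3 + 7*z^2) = 2*t*z + 14*t + z^2 + 7*z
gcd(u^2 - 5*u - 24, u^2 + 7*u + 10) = 1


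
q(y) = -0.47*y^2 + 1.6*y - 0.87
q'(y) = 1.6 - 0.94*y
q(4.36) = -2.83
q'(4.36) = -2.50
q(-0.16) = -1.14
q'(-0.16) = 1.75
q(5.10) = -4.93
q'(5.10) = -3.19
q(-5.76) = -25.68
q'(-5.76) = 7.01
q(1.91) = 0.47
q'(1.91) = -0.20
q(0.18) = -0.60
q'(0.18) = 1.43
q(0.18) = -0.60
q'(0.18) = 1.43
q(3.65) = -1.29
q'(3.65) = -1.83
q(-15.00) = -130.62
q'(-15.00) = 15.70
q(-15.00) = -130.62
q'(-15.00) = 15.70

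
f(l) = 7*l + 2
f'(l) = 7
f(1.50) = 12.50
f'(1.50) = 7.00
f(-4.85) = -31.95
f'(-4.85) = 7.00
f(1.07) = 9.49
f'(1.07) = 7.00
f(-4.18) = -27.26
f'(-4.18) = 7.00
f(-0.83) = -3.81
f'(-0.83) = 7.00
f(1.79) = 14.53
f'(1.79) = 7.00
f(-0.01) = 1.93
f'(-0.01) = 7.00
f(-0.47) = -1.29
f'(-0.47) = 7.00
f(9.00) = 65.00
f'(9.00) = 7.00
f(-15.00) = -103.00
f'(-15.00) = 7.00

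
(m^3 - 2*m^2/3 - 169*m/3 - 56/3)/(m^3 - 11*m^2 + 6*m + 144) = (3*m^2 + 22*m + 7)/(3*(m^2 - 3*m - 18))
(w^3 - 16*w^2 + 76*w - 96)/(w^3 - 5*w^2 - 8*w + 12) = (w^2 - 10*w + 16)/(w^2 + w - 2)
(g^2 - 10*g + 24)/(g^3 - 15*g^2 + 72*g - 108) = (g - 4)/(g^2 - 9*g + 18)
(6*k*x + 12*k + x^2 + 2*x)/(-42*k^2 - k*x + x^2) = (x + 2)/(-7*k + x)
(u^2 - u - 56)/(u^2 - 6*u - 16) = (u + 7)/(u + 2)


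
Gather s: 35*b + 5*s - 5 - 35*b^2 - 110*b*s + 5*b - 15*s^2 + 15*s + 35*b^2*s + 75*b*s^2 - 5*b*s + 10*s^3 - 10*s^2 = -35*b^2 + 40*b + 10*s^3 + s^2*(75*b - 25) + s*(35*b^2 - 115*b + 20) - 5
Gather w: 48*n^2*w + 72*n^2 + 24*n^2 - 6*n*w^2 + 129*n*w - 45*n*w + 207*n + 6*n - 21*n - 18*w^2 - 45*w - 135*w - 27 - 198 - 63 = 96*n^2 + 192*n + w^2*(-6*n - 18) + w*(48*n^2 + 84*n - 180) - 288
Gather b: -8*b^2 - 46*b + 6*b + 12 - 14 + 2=-8*b^2 - 40*b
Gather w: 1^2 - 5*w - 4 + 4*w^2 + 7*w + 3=4*w^2 + 2*w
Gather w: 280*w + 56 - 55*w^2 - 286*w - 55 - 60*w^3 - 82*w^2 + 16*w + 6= -60*w^3 - 137*w^2 + 10*w + 7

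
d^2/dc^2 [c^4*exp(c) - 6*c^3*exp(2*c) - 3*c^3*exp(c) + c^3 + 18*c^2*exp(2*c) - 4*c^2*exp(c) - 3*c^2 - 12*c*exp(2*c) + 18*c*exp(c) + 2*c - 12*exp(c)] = c^4*exp(c) - 24*c^3*exp(2*c) + 5*c^3*exp(c) - 10*c^2*exp(c) + 60*c*exp(2*c) - 16*c*exp(c) + 6*c - 12*exp(2*c) + 16*exp(c) - 6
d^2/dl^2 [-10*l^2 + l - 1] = -20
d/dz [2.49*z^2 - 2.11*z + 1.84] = 4.98*z - 2.11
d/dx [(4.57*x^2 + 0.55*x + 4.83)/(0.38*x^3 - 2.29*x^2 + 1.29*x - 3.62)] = (-1.7366*x^4 - 0.417999999999999*x^3 + 1.6486*x^2 - 10.9654*x - 8.2217)/(0.1444*x^6 - 1.7404*x^5 + 6.2245*x^4 - 8.6594*x^3 + 18.2437*x^2 - 9.3396*x + 13.1044)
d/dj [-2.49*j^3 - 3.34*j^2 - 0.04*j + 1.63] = -7.47*j^2 - 6.68*j - 0.04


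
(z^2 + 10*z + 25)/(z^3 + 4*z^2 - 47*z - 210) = (z + 5)/(z^2 - z - 42)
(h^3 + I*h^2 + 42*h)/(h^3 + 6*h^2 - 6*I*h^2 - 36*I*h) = (h + 7*I)/(h + 6)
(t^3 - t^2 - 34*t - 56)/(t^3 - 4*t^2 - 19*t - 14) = (t + 4)/(t + 1)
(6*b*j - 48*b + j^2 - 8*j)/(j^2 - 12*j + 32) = (6*b + j)/(j - 4)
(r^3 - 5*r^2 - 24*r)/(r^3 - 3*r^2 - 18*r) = (r - 8)/(r - 6)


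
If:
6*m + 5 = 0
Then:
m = -5/6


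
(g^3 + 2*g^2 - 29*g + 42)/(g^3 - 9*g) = (g^2 + 5*g - 14)/(g*(g + 3))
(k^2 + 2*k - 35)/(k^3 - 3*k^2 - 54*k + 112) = (k - 5)/(k^2 - 10*k + 16)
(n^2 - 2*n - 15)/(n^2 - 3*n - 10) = (n + 3)/(n + 2)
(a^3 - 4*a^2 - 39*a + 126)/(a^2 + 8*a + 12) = (a^2 - 10*a + 21)/(a + 2)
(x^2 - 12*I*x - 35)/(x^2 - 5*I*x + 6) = (x^2 - 12*I*x - 35)/(x^2 - 5*I*x + 6)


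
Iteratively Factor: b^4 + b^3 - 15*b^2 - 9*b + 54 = (b - 2)*(b^3 + 3*b^2 - 9*b - 27) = (b - 2)*(b + 3)*(b^2 - 9) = (b - 2)*(b + 3)^2*(b - 3)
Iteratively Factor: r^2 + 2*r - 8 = (r + 4)*(r - 2)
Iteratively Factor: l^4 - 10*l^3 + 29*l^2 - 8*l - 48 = (l + 1)*(l^3 - 11*l^2 + 40*l - 48) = (l - 3)*(l + 1)*(l^2 - 8*l + 16) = (l - 4)*(l - 3)*(l + 1)*(l - 4)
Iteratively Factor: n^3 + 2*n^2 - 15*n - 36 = (n - 4)*(n^2 + 6*n + 9) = (n - 4)*(n + 3)*(n + 3)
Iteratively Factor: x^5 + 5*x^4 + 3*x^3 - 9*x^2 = (x + 3)*(x^4 + 2*x^3 - 3*x^2) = x*(x + 3)*(x^3 + 2*x^2 - 3*x) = x*(x + 3)^2*(x^2 - x) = x^2*(x + 3)^2*(x - 1)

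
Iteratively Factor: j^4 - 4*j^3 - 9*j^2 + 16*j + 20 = (j + 2)*(j^3 - 6*j^2 + 3*j + 10) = (j + 1)*(j + 2)*(j^2 - 7*j + 10) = (j - 2)*(j + 1)*(j + 2)*(j - 5)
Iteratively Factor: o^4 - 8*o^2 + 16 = (o - 2)*(o^3 + 2*o^2 - 4*o - 8) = (o - 2)^2*(o^2 + 4*o + 4) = (o - 2)^2*(o + 2)*(o + 2)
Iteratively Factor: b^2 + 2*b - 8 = (b - 2)*(b + 4)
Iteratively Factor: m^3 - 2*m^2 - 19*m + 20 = (m - 1)*(m^2 - m - 20) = (m - 5)*(m - 1)*(m + 4)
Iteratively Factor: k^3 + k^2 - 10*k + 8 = (k - 1)*(k^2 + 2*k - 8) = (k - 1)*(k + 4)*(k - 2)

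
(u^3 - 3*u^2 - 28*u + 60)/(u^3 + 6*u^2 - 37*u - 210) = (u - 2)/(u + 7)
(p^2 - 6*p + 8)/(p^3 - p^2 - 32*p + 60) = (p - 4)/(p^2 + p - 30)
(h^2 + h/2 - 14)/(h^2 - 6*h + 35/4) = 2*(h + 4)/(2*h - 5)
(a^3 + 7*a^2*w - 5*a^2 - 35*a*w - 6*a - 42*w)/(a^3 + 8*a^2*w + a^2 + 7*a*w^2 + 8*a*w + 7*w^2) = (a - 6)/(a + w)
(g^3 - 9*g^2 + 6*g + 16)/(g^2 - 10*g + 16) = g + 1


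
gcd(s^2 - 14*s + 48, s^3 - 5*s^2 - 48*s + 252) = s - 6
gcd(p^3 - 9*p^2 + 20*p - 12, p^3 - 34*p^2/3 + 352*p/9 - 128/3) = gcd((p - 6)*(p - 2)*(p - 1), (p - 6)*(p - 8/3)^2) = p - 6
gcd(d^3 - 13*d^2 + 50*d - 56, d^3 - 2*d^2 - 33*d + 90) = 1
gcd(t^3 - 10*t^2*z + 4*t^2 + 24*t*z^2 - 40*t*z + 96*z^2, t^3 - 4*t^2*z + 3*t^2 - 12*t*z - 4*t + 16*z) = -t^2 + 4*t*z - 4*t + 16*z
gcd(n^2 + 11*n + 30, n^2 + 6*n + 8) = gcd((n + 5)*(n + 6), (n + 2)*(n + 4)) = 1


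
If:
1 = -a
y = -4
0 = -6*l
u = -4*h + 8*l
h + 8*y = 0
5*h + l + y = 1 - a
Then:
No Solution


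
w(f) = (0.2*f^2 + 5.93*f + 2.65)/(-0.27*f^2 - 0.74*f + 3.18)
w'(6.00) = 0.74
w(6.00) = -4.14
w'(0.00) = 2.06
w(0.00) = 0.83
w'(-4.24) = 16.56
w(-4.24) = -12.91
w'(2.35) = 14035.94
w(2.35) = -353.27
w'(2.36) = 7162.83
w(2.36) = -253.00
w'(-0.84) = 1.50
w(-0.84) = -0.61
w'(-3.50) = 4.81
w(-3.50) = -6.36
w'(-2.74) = 2.40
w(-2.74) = -3.80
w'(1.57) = 15.65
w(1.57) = 9.21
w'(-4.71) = 88.32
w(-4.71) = -30.85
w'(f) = (0.4*f + 5.93)/(-0.27*f^2 - 0.74*f + 3.18) + (0.54*f + 0.74)*(0.2*f^2 + 5.93*f + 2.65)/(-0.27*f^2 - 0.74*f + 3.18)^2 = (1.4531*f^2 + 2.703*f + 20.8184)/(0.0729*f^4 + 0.3996*f^3 - 1.1696*f^2 - 4.7064*f + 10.1124)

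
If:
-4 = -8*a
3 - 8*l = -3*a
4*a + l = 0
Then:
No Solution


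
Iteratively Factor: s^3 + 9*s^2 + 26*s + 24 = (s + 4)*(s^2 + 5*s + 6) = (s + 3)*(s + 4)*(s + 2)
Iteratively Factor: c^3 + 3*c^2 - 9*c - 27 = (c + 3)*(c^2 - 9) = (c + 3)^2*(c - 3)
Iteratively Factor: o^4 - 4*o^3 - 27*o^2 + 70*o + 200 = (o - 5)*(o^3 + o^2 - 22*o - 40) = (o - 5)*(o + 4)*(o^2 - 3*o - 10) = (o - 5)^2*(o + 4)*(o + 2)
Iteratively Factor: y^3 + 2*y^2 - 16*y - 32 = (y + 4)*(y^2 - 2*y - 8) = (y - 4)*(y + 4)*(y + 2)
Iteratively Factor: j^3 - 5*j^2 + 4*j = (j)*(j^2 - 5*j + 4) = j*(j - 4)*(j - 1)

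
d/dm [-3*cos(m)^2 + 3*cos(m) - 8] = -3*sin(m) + 3*sin(2*m)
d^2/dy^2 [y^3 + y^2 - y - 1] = 6*y + 2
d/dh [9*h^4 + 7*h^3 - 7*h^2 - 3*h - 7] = 36*h^3 + 21*h^2 - 14*h - 3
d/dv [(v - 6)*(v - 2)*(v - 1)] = 3*v^2 - 18*v + 20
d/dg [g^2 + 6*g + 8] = 2*g + 6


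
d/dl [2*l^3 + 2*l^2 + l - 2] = 6*l^2 + 4*l + 1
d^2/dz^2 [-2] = 0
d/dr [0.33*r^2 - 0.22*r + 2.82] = 0.66*r - 0.22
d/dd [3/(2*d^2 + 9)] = -12*d/(2*d^2 + 9)^2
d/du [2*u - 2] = 2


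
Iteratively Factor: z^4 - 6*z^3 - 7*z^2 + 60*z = (z + 3)*(z^3 - 9*z^2 + 20*z) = z*(z + 3)*(z^2 - 9*z + 20) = z*(z - 4)*(z + 3)*(z - 5)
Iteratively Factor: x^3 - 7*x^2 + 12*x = (x)*(x^2 - 7*x + 12) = x*(x - 3)*(x - 4)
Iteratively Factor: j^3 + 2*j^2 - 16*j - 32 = (j + 2)*(j^2 - 16) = (j - 4)*(j + 2)*(j + 4)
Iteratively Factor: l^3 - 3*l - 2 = (l - 2)*(l^2 + 2*l + 1) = (l - 2)*(l + 1)*(l + 1)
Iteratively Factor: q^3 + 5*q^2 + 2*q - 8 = (q + 2)*(q^2 + 3*q - 4) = (q - 1)*(q + 2)*(q + 4)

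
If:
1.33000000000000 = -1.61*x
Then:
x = -0.83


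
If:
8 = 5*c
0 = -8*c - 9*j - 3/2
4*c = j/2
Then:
No Solution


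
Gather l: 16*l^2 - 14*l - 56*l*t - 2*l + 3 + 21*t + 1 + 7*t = 16*l^2 + l*(-56*t - 16) + 28*t + 4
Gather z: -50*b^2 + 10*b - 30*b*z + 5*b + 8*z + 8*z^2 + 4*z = -50*b^2 + 15*b + 8*z^2 + z*(12 - 30*b)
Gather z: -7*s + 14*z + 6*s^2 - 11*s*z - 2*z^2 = 6*s^2 - 7*s - 2*z^2 + z*(14 - 11*s)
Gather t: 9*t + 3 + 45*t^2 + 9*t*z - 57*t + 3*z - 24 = 45*t^2 + t*(9*z - 48) + 3*z - 21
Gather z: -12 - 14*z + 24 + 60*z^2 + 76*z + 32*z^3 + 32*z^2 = 32*z^3 + 92*z^2 + 62*z + 12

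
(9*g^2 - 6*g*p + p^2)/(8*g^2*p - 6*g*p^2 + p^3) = (9*g^2 - 6*g*p + p^2)/(p*(8*g^2 - 6*g*p + p^2))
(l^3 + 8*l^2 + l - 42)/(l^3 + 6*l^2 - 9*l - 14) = (l + 3)/(l + 1)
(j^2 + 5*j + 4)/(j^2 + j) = (j + 4)/j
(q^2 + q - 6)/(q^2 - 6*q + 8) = (q + 3)/(q - 4)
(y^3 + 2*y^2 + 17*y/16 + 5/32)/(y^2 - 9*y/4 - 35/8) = (8*y^2 + 6*y + 1)/(4*(2*y - 7))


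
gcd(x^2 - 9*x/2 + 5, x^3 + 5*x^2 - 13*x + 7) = 1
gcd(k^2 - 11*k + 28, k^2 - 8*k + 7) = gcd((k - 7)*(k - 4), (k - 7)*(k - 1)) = k - 7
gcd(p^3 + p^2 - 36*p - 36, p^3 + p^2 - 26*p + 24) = p + 6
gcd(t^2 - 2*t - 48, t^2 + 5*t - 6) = t + 6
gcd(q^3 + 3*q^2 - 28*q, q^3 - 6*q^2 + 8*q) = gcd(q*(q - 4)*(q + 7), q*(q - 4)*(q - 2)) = q^2 - 4*q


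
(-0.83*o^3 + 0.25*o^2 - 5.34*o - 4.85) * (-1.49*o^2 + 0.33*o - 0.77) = 1.2367*o^5 - 0.6464*o^4 + 8.6782*o^3 + 5.2718*o^2 + 2.5113*o + 3.7345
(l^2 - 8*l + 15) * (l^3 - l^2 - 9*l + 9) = l^5 - 9*l^4 + 14*l^3 + 66*l^2 - 207*l + 135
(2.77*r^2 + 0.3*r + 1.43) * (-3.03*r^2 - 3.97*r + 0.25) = -8.3931*r^4 - 11.9059*r^3 - 4.8314*r^2 - 5.6021*r + 0.3575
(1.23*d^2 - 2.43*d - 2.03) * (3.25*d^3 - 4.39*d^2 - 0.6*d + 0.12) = 3.9975*d^5 - 13.2972*d^4 + 3.3322*d^3 + 10.5173*d^2 + 0.9264*d - 0.2436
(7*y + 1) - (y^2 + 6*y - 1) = -y^2 + y + 2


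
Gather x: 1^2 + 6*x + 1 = 6*x + 2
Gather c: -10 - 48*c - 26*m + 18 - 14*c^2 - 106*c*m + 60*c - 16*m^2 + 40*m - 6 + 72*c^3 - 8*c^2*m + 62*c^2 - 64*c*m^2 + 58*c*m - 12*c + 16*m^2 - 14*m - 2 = 72*c^3 + c^2*(48 - 8*m) + c*(-64*m^2 - 48*m)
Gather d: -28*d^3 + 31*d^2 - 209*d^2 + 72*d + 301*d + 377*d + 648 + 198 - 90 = -28*d^3 - 178*d^2 + 750*d + 756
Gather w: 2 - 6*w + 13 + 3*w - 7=8 - 3*w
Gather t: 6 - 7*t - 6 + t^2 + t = t^2 - 6*t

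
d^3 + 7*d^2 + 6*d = d*(d + 1)*(d + 6)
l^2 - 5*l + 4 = (l - 4)*(l - 1)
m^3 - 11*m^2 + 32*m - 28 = (m - 7)*(m - 2)^2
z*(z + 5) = z^2 + 5*z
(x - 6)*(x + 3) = x^2 - 3*x - 18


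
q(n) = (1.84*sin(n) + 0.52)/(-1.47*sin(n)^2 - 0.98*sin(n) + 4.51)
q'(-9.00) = -0.36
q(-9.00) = -0.05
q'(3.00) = -0.48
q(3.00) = 0.18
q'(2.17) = -0.92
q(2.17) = 0.76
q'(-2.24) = -0.30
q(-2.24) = -0.21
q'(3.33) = -0.39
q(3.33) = 0.04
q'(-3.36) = -0.51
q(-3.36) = 0.22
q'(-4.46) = -0.67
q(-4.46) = 1.05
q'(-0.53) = 0.35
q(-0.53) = -0.09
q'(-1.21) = 0.20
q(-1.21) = -0.29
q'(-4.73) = 0.05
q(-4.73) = 1.15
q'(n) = (2.94*sin(n)*cos(n) + 0.98*cos(n))*(1.84*sin(n) + 0.52)/(-1.47*sin(n)^2 - 0.98*sin(n) + 4.51)^2 + 1.84*cos(n)/(-1.47*sin(n)^2 - 0.98*sin(n) + 4.51)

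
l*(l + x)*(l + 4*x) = l^3 + 5*l^2*x + 4*l*x^2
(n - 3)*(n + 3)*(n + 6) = n^3 + 6*n^2 - 9*n - 54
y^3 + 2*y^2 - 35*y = y*(y - 5)*(y + 7)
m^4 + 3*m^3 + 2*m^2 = m^2*(m + 1)*(m + 2)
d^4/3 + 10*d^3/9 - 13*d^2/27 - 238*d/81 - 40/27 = (d/3 + 1)*(d - 5/3)*(d + 2/3)*(d + 4/3)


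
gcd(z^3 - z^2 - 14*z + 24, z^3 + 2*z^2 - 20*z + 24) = z - 2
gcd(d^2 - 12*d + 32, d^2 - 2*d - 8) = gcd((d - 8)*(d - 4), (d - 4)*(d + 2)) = d - 4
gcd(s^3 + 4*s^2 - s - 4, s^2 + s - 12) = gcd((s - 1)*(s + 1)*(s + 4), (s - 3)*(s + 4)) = s + 4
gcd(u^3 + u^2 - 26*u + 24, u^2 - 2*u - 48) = u + 6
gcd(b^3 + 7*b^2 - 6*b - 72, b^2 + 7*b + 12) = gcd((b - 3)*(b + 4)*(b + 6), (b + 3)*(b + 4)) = b + 4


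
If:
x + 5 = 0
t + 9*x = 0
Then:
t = 45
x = -5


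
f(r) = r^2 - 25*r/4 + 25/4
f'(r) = 2*r - 25/4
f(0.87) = 1.57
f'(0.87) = -4.51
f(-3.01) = 34.12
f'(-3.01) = -12.27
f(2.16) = -2.58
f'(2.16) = -1.93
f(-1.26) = 15.71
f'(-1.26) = -8.77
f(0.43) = 3.75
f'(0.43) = -5.39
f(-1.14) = 14.67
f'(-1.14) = -8.53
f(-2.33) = 26.24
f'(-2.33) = -10.91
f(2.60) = -3.24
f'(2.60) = -1.05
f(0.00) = 6.25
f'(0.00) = -6.25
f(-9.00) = 143.50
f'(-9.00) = -24.25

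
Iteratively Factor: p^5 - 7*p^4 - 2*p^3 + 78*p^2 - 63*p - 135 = (p + 1)*(p^4 - 8*p^3 + 6*p^2 + 72*p - 135) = (p + 1)*(p + 3)*(p^3 - 11*p^2 + 39*p - 45) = (p - 3)*(p + 1)*(p + 3)*(p^2 - 8*p + 15) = (p - 5)*(p - 3)*(p + 1)*(p + 3)*(p - 3)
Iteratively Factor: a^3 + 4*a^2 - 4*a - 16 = (a + 4)*(a^2 - 4) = (a - 2)*(a + 4)*(a + 2)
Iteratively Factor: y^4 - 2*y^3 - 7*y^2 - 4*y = (y + 1)*(y^3 - 3*y^2 - 4*y) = (y - 4)*(y + 1)*(y^2 + y) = y*(y - 4)*(y + 1)*(y + 1)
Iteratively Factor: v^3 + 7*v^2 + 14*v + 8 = (v + 4)*(v^2 + 3*v + 2) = (v + 2)*(v + 4)*(v + 1)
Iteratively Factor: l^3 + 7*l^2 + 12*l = (l)*(l^2 + 7*l + 12) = l*(l + 4)*(l + 3)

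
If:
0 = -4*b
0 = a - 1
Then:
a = 1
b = 0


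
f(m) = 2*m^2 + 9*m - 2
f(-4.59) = -1.17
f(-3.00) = -11.00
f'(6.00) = 33.00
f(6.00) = 124.00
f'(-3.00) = -3.00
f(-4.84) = 1.29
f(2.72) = 37.28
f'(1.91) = 16.64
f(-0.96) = -8.80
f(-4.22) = -4.36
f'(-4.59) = -9.36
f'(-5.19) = -11.76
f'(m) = 4*m + 9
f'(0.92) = 12.68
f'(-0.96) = 5.16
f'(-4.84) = -10.36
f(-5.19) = 5.16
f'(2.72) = 19.88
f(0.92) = 7.97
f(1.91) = 22.49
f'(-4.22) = -7.88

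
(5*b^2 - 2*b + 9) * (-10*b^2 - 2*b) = -50*b^4 + 10*b^3 - 86*b^2 - 18*b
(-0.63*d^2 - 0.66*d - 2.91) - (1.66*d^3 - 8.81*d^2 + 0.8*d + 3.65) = -1.66*d^3 + 8.18*d^2 - 1.46*d - 6.56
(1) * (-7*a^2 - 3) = -7*a^2 - 3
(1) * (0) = 0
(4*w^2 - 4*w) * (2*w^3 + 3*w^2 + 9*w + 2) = 8*w^5 + 4*w^4 + 24*w^3 - 28*w^2 - 8*w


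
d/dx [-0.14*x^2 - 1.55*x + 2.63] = -0.28*x - 1.55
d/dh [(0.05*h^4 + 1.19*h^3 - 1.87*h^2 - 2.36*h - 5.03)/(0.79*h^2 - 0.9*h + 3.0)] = (0.079*h^5 + 0.8051*h^4 - 1.542*h^3 + 14.2574*h^2 - 3.2726*h - 11.607)/(0.6241*h^4 - 1.422*h^3 + 5.55*h^2 - 5.4*h + 9.0)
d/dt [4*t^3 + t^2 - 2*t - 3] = 12*t^2 + 2*t - 2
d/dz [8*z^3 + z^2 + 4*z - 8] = 24*z^2 + 2*z + 4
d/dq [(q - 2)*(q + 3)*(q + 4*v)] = 3*q^2 + 8*q*v + 2*q + 4*v - 6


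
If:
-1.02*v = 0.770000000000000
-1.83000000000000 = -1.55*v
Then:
No Solution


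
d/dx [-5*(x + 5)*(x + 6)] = -10*x - 55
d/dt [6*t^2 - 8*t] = 12*t - 8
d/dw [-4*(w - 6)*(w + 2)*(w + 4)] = 112 - 12*w^2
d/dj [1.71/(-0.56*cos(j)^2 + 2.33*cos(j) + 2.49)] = (3.9843 - 1.9152*cos(j))*sin(j)/(-0.56*cos(j)^2 + 2.33*cos(j) + 2.49)^2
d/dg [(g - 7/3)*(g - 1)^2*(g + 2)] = 4*g^3 - 7*g^2 - 6*g + 9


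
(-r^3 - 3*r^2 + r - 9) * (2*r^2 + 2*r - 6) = -2*r^5 - 8*r^4 + 2*r^3 + 2*r^2 - 24*r + 54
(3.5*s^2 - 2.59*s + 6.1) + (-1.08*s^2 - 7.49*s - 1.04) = 2.42*s^2 - 10.08*s + 5.06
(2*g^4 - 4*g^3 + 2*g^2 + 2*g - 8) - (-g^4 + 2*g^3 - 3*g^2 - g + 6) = 3*g^4 - 6*g^3 + 5*g^2 + 3*g - 14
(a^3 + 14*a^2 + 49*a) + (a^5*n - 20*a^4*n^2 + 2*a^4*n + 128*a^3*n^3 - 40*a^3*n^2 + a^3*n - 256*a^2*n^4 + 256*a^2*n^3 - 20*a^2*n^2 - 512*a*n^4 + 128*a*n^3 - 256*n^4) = a^5*n - 20*a^4*n^2 + 2*a^4*n + 128*a^3*n^3 - 40*a^3*n^2 + a^3*n + a^3 - 256*a^2*n^4 + 256*a^2*n^3 - 20*a^2*n^2 + 14*a^2 - 512*a*n^4 + 128*a*n^3 + 49*a - 256*n^4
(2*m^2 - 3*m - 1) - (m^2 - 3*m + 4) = m^2 - 5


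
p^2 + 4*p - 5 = (p - 1)*(p + 5)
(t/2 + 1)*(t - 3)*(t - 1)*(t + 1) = t^4/2 - t^3/2 - 7*t^2/2 + t/2 + 3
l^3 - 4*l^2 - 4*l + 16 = (l - 4)*(l - 2)*(l + 2)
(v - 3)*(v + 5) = v^2 + 2*v - 15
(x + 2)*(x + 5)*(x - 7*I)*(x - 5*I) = x^4 + 7*x^3 - 12*I*x^3 - 25*x^2 - 84*I*x^2 - 245*x - 120*I*x - 350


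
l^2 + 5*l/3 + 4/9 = (l + 1/3)*(l + 4/3)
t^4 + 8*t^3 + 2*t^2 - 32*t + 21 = (t - 1)^2*(t + 3)*(t + 7)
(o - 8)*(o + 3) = o^2 - 5*o - 24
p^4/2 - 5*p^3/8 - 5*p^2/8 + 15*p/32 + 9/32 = (p/2 + 1/4)*(p - 3/2)*(p - 1)*(p + 3/4)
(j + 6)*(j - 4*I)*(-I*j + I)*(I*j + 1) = j^4 + 5*j^3 - 5*I*j^3 - 10*j^2 - 25*I*j^2 - 20*j + 30*I*j + 24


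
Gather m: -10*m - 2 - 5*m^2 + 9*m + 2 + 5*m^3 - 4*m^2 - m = 5*m^3 - 9*m^2 - 2*m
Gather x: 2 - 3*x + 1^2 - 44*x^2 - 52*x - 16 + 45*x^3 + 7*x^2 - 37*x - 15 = 45*x^3 - 37*x^2 - 92*x - 28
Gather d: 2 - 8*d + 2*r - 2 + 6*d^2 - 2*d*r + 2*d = 6*d^2 + d*(-2*r - 6) + 2*r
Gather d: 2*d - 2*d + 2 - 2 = 0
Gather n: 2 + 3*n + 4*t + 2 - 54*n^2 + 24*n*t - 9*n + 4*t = -54*n^2 + n*(24*t - 6) + 8*t + 4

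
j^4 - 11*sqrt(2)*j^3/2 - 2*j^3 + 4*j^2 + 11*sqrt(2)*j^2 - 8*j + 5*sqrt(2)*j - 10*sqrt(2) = (j - 2)*(j - 5*sqrt(2))*(j - sqrt(2))*(j + sqrt(2)/2)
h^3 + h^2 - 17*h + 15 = (h - 3)*(h - 1)*(h + 5)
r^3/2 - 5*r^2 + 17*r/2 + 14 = (r/2 + 1/2)*(r - 7)*(r - 4)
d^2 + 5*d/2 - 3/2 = (d - 1/2)*(d + 3)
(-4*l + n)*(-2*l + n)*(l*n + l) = 8*l^3*n + 8*l^3 - 6*l^2*n^2 - 6*l^2*n + l*n^3 + l*n^2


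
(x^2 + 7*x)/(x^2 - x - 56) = x/(x - 8)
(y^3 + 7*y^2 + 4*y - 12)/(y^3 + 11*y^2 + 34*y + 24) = (y^2 + y - 2)/(y^2 + 5*y + 4)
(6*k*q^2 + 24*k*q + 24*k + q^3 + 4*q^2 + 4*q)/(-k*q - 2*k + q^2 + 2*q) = (6*k*q + 12*k + q^2 + 2*q)/(-k + q)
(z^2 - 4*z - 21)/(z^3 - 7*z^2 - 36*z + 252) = (z + 3)/(z^2 - 36)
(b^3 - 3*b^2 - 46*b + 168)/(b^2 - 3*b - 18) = (b^2 + 3*b - 28)/(b + 3)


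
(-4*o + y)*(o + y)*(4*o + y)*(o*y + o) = -16*o^4*y - 16*o^4 - 16*o^3*y^2 - 16*o^3*y + o^2*y^3 + o^2*y^2 + o*y^4 + o*y^3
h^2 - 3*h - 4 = (h - 4)*(h + 1)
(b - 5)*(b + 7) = b^2 + 2*b - 35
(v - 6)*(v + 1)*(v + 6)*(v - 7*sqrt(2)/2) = v^4 - 7*sqrt(2)*v^3/2 + v^3 - 36*v^2 - 7*sqrt(2)*v^2/2 - 36*v + 126*sqrt(2)*v + 126*sqrt(2)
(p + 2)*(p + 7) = p^2 + 9*p + 14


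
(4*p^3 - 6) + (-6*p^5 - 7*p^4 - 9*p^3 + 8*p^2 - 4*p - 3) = -6*p^5 - 7*p^4 - 5*p^3 + 8*p^2 - 4*p - 9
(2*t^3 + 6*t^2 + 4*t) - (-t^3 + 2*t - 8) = 3*t^3 + 6*t^2 + 2*t + 8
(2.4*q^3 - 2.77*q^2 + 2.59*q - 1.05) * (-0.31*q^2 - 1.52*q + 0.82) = -0.744*q^5 - 2.7893*q^4 + 5.3755*q^3 - 5.8827*q^2 + 3.7198*q - 0.861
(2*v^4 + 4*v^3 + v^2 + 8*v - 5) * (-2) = -4*v^4 - 8*v^3 - 2*v^2 - 16*v + 10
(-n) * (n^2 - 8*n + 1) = -n^3 + 8*n^2 - n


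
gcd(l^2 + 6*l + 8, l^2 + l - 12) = l + 4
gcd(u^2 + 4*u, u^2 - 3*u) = u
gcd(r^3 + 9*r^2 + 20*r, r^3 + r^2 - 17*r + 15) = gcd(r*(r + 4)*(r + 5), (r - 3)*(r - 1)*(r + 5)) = r + 5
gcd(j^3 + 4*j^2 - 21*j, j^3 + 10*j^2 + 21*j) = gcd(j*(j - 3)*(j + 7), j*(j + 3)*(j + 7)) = j^2 + 7*j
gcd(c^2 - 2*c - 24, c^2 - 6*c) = c - 6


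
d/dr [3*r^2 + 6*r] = 6*r + 6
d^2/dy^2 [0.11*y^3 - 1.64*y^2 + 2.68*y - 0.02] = 0.66*y - 3.28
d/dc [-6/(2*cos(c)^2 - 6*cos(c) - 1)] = 12*(3 - 2*cos(c))*sin(c)/(6*cos(c) - cos(2*c))^2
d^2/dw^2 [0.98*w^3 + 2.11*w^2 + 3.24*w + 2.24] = 5.88*w + 4.22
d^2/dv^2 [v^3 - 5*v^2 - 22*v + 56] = 6*v - 10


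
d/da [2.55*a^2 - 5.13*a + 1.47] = 5.1*a - 5.13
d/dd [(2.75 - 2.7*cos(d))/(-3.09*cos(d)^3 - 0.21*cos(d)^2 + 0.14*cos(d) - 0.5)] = (16.686*cos(d)^3 - 24.9255*cos(d)^2 - 1.155*cos(d) - 0.965)*sin(d)/(9.5481*cos(d)^6 + 1.2978*cos(d)^5 - 0.8211*cos(d)^4 + 3.0312*cos(d)^3 + 0.2296*cos(d)^2 - 0.14*cos(d) + 0.25)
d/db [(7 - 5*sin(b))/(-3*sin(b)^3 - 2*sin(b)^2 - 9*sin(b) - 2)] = (-30*sin(b)^3 + 53*sin(b)^2 + 28*sin(b) + 73)*cos(b)/(3*sin(b)^3 + 2*sin(b)^2 + 9*sin(b) + 2)^2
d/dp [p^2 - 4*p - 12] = 2*p - 4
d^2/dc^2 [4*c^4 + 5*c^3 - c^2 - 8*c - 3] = 48*c^2 + 30*c - 2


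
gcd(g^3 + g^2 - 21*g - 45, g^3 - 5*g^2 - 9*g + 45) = g^2 - 2*g - 15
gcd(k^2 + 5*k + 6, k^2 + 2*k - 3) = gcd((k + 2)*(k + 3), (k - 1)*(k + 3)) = k + 3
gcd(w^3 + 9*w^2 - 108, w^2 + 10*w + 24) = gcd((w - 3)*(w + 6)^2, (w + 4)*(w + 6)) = w + 6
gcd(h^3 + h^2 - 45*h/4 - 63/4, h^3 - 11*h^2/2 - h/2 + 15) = h + 3/2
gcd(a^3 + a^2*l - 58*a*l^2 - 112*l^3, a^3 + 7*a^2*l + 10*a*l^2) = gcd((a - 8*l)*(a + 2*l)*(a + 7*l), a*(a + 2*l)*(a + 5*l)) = a + 2*l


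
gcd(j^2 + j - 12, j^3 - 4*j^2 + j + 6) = j - 3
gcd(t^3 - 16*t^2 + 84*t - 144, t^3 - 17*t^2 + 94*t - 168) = t^2 - 10*t + 24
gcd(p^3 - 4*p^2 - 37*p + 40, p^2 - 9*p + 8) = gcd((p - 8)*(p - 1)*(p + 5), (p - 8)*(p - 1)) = p^2 - 9*p + 8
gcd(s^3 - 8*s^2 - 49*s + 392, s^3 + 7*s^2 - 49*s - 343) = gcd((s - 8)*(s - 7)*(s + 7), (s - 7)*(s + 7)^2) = s^2 - 49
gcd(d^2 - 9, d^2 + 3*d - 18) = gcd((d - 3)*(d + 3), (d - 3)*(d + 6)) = d - 3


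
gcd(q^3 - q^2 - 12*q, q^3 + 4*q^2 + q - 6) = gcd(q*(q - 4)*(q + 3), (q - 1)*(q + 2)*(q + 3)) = q + 3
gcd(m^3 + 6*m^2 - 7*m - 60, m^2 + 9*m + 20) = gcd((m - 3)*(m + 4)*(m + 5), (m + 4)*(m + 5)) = m^2 + 9*m + 20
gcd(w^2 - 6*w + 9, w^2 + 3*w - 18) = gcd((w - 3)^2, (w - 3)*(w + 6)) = w - 3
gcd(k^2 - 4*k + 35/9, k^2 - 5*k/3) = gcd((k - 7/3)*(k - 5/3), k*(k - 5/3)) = k - 5/3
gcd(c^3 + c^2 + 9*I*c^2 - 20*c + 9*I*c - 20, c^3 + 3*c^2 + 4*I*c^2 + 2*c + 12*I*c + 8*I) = c^2 + c*(1 + 4*I) + 4*I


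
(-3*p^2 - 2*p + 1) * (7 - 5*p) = 15*p^3 - 11*p^2 - 19*p + 7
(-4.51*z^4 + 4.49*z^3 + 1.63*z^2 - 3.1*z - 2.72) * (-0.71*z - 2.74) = 3.2021*z^5 + 9.1695*z^4 - 13.4599*z^3 - 2.2652*z^2 + 10.4252*z + 7.4528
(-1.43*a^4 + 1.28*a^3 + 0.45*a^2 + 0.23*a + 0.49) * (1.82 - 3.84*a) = 5.4912*a^5 - 7.5178*a^4 + 0.6016*a^3 - 0.0641999999999999*a^2 - 1.463*a + 0.8918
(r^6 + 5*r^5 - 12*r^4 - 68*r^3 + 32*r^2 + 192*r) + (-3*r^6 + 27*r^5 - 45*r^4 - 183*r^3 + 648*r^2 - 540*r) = -2*r^6 + 32*r^5 - 57*r^4 - 251*r^3 + 680*r^2 - 348*r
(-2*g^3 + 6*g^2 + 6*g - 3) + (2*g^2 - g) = -2*g^3 + 8*g^2 + 5*g - 3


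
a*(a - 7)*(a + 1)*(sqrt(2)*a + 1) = sqrt(2)*a^4 - 6*sqrt(2)*a^3 + a^3 - 7*sqrt(2)*a^2 - 6*a^2 - 7*a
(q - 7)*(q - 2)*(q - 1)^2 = q^4 - 11*q^3 + 33*q^2 - 37*q + 14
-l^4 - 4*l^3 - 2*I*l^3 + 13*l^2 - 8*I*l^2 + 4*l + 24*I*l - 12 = (l - 2)*(l + 6)*(-I*l + 1)^2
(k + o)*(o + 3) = k*o + 3*k + o^2 + 3*o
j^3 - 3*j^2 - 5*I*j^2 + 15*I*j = j*(j - 3)*(j - 5*I)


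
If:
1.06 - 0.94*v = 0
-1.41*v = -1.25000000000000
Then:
No Solution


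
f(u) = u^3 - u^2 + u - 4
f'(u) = 3*u^2 - 2*u + 1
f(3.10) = 19.28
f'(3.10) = 23.63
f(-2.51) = -28.62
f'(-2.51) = 24.92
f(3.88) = 43.24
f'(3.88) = 38.40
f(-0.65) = -5.35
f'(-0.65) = 3.57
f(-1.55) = -11.68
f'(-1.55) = 11.31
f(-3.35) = -56.17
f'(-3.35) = 41.37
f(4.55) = 74.04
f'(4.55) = 54.01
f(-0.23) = -4.30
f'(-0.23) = 1.62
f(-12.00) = -1888.00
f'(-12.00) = 457.00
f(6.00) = 182.00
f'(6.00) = 97.00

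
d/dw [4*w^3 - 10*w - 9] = 12*w^2 - 10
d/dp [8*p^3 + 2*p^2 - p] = 24*p^2 + 4*p - 1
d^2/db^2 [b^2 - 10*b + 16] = 2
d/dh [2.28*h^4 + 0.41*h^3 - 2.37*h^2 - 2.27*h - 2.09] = 9.12*h^3 + 1.23*h^2 - 4.74*h - 2.27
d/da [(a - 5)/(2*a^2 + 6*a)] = (-a^2 + 10*a + 15)/(2*a^2*(a^2 + 6*a + 9))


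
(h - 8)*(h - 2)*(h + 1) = h^3 - 9*h^2 + 6*h + 16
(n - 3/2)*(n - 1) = n^2 - 5*n/2 + 3/2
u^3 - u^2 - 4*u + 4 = (u - 2)*(u - 1)*(u + 2)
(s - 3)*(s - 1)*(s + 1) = s^3 - 3*s^2 - s + 3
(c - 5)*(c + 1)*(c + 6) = c^3 + 2*c^2 - 29*c - 30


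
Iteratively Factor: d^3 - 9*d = (d + 3)*(d^2 - 3*d) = (d - 3)*(d + 3)*(d)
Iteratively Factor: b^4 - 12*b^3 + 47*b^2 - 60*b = (b - 3)*(b^3 - 9*b^2 + 20*b) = b*(b - 3)*(b^2 - 9*b + 20) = b*(b - 5)*(b - 3)*(b - 4)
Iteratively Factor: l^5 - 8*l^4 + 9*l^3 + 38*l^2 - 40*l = (l + 2)*(l^4 - 10*l^3 + 29*l^2 - 20*l) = l*(l + 2)*(l^3 - 10*l^2 + 29*l - 20) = l*(l - 1)*(l + 2)*(l^2 - 9*l + 20) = l*(l - 5)*(l - 1)*(l + 2)*(l - 4)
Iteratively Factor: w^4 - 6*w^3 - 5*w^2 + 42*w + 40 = (w - 4)*(w^3 - 2*w^2 - 13*w - 10) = (w - 4)*(w + 1)*(w^2 - 3*w - 10) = (w - 4)*(w + 1)*(w + 2)*(w - 5)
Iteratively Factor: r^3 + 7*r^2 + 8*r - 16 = (r + 4)*(r^2 + 3*r - 4) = (r + 4)^2*(r - 1)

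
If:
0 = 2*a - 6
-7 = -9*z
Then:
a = 3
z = 7/9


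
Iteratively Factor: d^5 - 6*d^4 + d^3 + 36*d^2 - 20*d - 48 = (d - 2)*(d^4 - 4*d^3 - 7*d^2 + 22*d + 24) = (d - 2)*(d + 2)*(d^3 - 6*d^2 + 5*d + 12) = (d - 4)*(d - 2)*(d + 2)*(d^2 - 2*d - 3) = (d - 4)*(d - 2)*(d + 1)*(d + 2)*(d - 3)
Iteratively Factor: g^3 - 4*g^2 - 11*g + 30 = (g - 2)*(g^2 - 2*g - 15) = (g - 5)*(g - 2)*(g + 3)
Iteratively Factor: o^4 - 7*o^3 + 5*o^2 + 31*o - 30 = (o + 2)*(o^3 - 9*o^2 + 23*o - 15) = (o - 3)*(o + 2)*(o^2 - 6*o + 5) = (o - 5)*(o - 3)*(o + 2)*(o - 1)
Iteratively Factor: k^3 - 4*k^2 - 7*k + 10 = (k - 1)*(k^2 - 3*k - 10) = (k - 1)*(k + 2)*(k - 5)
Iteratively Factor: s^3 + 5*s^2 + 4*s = (s + 4)*(s^2 + s) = (s + 1)*(s + 4)*(s)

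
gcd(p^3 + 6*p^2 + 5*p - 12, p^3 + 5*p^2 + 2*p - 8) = p^2 + 3*p - 4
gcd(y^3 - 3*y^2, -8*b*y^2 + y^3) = y^2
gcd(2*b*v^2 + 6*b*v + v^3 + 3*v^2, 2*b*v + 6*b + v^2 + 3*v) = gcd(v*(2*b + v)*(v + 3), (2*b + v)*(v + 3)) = 2*b*v + 6*b + v^2 + 3*v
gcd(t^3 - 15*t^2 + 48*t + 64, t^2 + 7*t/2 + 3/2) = 1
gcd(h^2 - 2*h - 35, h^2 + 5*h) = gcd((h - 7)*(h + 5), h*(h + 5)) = h + 5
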